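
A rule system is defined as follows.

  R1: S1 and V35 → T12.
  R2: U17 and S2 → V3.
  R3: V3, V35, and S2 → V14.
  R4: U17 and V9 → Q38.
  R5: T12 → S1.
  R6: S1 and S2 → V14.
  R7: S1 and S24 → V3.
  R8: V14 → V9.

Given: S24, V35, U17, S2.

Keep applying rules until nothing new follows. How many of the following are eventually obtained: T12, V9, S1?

U17 and S2 hold, so V3 follows (R2).
V3, V35, and S2 hold, so V14 follows (R3).
V14 holds, so V9 follows (R8).
T12 would need S1 and V35 (R1), but S1 is never established.
V9: reached.
S1 would need T12 (R5), but T12 is never established.
Reached: V9 — 1 of the 3.

1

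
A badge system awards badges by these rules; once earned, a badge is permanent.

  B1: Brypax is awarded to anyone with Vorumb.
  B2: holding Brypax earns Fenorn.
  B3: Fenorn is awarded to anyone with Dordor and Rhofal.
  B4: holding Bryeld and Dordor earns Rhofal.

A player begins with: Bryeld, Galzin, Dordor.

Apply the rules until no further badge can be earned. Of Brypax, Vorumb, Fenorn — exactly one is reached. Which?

With Bryeld and Dordor, Rhofal is earned (B4).
With Dordor and Rhofal, Fenorn is earned (B3).
No rule produces Vorumb, and it is not given. Brypax would need Vorumb (B1), but Vorumb is never earned.

Fenorn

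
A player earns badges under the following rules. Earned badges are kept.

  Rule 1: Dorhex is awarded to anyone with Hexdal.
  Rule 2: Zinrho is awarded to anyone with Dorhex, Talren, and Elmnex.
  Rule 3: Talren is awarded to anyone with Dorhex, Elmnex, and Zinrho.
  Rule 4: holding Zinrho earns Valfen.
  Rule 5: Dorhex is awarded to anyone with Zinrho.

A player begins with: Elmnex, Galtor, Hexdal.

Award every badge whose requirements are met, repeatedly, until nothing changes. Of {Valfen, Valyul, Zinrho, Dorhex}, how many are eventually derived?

1

With Hexdal, Dorhex is earned (Rule 1).
Valfen would need Zinrho (Rule 4), but Zinrho is never earned.
No rule produces Valyul, and it is not given.
Zinrho would need Dorhex, Talren, and Elmnex (Rule 2), but Talren is never earned.
Dorhex: reached.
Reached: Dorhex — 1 of the 4.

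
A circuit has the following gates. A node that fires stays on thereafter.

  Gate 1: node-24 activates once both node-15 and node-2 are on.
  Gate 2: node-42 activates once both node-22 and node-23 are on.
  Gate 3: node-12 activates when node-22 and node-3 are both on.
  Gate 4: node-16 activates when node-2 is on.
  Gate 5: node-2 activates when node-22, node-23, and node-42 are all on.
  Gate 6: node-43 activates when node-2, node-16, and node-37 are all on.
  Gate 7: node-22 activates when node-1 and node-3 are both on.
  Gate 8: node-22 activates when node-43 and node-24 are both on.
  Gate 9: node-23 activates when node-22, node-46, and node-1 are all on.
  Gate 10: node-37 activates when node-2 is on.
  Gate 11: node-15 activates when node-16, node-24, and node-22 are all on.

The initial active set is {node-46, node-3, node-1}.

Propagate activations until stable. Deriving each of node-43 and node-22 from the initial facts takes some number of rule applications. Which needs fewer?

node-22

node-22: node-1 and node-3 are on, so node-22 activates (Gate 7). [1 rule application]
node-43: Gate 7: node-1 and node-3 on → node-22 on. Gate 9: node-22, node-46, and node-1 on → node-23 on. node-22 and node-23 are on, so node-42 activates (Gate 2). Gate 5: node-22, node-23, and node-42 on → node-2 on. node-2 is on, so node-37 activates (Gate 10). Gate 4: node-2 on → node-16 on. node-2, node-16, and node-37 are on, so node-43 activates (Gate 6). [7 rule applications]
node-22 needs fewer.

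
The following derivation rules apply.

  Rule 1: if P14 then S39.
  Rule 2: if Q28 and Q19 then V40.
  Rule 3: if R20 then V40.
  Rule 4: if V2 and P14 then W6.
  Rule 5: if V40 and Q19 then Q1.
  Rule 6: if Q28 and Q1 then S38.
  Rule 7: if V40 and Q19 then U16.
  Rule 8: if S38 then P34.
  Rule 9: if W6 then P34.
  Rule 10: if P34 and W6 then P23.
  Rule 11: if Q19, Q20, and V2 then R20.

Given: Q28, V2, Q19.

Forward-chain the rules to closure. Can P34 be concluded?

Yes

From Q28 and Q19, Rule 2 gives V40.
From V40 and Q19, Rule 5 gives Q1.
From Q28 and Q1, Rule 6 gives S38.
From S38, Rule 8 gives P34.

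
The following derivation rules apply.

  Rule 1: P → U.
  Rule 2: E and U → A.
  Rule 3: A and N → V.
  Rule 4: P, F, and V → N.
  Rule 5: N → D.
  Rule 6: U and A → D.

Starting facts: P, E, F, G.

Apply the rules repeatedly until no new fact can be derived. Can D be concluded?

From P, Rule 1 gives U.
From E and U, Rule 2 gives A.
From U and A, Rule 6 gives D.

Yes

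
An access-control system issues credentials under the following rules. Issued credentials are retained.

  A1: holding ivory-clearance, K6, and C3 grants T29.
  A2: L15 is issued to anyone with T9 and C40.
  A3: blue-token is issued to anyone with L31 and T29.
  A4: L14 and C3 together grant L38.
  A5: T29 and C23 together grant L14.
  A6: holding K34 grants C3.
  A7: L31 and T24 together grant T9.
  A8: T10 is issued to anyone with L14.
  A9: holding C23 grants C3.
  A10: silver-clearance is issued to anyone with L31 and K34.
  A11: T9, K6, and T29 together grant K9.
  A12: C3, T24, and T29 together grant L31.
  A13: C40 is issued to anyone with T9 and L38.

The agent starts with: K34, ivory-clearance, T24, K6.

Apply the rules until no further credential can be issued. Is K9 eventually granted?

Holding K34 grants C3 (A6).
Holding ivory-clearance, K6, and C3 grants T29 (A1).
Holding C3, T24, and T29 grants L31 (A12).
Holding L31 and T24 grants T9 (A7).
Holding T9, K6, and T29 grants K9 (A11).

Yes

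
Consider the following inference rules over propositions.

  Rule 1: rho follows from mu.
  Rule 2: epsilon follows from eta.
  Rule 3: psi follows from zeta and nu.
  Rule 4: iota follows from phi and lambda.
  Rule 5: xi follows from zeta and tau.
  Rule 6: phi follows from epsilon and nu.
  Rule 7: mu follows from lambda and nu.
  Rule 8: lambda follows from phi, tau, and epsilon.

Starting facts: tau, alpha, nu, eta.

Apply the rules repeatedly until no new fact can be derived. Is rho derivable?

eta holds, so epsilon follows (Rule 2).
From epsilon and nu, Rule 6 gives phi.
phi, tau, and epsilon hold, so lambda follows (Rule 8).
From lambda and nu, Rule 7 gives mu.
mu holds, so rho follows (Rule 1).

Yes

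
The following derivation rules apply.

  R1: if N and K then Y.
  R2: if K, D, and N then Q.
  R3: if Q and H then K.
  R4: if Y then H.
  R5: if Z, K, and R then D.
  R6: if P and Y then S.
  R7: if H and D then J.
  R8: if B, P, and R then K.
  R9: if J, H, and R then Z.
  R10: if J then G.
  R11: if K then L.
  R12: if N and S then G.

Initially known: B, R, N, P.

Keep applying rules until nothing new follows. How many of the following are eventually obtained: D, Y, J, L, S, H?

4

From B, P, and R, R8 gives K.
From K, R11 gives L.
From N and K, R1 gives Y.
P and Y hold, so S follows (R6).
Y holds, so H follows (R4).
D would need Z, K, and R (R5), but Z is never established.
Y: reached.
J would need H and D (R7), but D is never established.
L: reached.
S: reached.
H: reached.
Reached: Y, L, S, and H — 4 of the 6.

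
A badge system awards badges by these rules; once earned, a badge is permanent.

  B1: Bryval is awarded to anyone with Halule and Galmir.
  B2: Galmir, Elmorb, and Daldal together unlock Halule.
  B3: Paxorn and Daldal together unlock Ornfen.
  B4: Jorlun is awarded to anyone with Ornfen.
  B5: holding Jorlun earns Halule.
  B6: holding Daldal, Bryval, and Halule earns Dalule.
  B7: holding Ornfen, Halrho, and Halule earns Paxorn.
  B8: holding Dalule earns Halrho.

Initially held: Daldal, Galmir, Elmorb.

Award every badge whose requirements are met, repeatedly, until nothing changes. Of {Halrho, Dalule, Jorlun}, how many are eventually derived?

With Galmir, Elmorb, and Daldal, Halule is earned (B2).
With Halule and Galmir, Bryval is earned (B1).
With Daldal, Bryval, and Halule, Dalule is earned (B6).
With Dalule, Halrho is earned (B8).
Halrho: reached.
Dalule: reached.
Jorlun would need Ornfen (B4), but Ornfen is never earned.
Reached: Halrho and Dalule — 2 of the 3.

2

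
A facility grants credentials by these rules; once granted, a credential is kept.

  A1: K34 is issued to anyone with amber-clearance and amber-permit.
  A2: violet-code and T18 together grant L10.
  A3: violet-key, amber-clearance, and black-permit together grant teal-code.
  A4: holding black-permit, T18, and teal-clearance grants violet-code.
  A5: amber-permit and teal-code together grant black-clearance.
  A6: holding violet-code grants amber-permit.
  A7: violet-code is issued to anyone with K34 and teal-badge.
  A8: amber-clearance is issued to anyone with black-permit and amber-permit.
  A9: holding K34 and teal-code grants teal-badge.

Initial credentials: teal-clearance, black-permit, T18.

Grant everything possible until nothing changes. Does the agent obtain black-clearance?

black-clearance would need amber-permit and teal-code (A5), but teal-code is never granted.

No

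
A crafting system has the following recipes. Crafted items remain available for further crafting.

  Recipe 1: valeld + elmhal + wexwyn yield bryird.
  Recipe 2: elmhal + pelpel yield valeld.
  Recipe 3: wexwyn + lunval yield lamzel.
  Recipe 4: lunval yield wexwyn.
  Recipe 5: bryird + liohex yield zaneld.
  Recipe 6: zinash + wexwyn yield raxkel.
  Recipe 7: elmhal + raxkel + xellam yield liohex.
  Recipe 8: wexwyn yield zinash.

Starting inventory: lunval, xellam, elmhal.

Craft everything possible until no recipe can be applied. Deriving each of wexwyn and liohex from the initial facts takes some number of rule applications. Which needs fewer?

wexwyn: Using Recipe 4, lunval makes wexwyn. [1 rule application]
liohex: lunval → wexwyn (Recipe 4). Using Recipe 8, wexwyn makes zinash. zinash + wexwyn → raxkel (Recipe 6). Using Recipe 7, elmhal, raxkel, and xellam make liohex. [4 rule applications]
wexwyn needs fewer.

wexwyn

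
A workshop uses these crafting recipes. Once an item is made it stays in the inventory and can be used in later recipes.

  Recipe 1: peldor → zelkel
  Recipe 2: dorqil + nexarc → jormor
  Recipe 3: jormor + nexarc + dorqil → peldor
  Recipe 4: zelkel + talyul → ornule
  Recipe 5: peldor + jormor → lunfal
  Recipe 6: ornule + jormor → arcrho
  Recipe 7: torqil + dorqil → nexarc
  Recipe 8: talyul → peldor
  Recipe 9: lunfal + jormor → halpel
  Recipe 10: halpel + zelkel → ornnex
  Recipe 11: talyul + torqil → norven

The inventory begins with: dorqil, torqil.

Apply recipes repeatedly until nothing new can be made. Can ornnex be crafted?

torqil + dorqil → nexarc (Recipe 7).
Using Recipe 2, dorqil and nexarc make jormor.
jormor + nexarc + dorqil → peldor (Recipe 3).
peldor → zelkel (Recipe 1).
peldor + jormor → lunfal (Recipe 5).
lunfal + jormor → halpel (Recipe 9).
Using Recipe 10, halpel and zelkel make ornnex.

Yes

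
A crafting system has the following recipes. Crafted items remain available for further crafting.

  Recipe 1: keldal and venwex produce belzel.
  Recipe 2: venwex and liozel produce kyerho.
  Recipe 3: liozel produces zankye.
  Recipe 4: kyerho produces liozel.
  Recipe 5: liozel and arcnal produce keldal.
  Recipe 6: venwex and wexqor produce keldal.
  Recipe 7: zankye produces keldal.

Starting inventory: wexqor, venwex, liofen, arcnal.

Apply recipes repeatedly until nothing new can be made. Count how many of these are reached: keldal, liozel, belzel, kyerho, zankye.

venwex and wexqor → keldal (Recipe 6).
Using Recipe 1, keldal and venwex make belzel.
keldal: reached.
liozel would need kyerho (Recipe 4), but kyerho is never obtained.
belzel: reached.
kyerho would need venwex and liozel (Recipe 2), but liozel is never obtained.
zankye would need liozel (Recipe 3), but liozel is never obtained.
Reached: keldal and belzel — 2 of the 5.

2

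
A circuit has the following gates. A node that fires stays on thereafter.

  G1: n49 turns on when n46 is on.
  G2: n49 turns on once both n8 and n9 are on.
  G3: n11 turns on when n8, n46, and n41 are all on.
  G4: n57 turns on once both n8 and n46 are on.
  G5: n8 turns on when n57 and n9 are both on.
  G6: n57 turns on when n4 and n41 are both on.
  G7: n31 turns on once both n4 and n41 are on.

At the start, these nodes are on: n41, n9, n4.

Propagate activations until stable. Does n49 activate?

G6: n4 and n41 on → n57 on.
n57 and n9 are on, so n8 turns on (G5).
n8 and n9 are on, so n49 turns on (G2).

Yes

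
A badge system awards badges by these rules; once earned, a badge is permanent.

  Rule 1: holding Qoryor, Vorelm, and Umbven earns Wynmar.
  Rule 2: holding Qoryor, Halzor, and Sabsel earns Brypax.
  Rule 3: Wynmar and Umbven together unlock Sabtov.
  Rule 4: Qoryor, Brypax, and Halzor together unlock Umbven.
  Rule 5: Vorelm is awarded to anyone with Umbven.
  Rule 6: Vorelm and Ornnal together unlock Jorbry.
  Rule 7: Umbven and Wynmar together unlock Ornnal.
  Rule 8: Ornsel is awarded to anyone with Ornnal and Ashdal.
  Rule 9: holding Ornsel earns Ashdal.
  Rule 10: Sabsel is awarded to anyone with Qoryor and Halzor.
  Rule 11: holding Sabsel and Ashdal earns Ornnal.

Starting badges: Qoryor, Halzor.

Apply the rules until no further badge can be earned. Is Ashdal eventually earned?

No

Ashdal would need Ornsel (Rule 9), but Ornsel is never earned.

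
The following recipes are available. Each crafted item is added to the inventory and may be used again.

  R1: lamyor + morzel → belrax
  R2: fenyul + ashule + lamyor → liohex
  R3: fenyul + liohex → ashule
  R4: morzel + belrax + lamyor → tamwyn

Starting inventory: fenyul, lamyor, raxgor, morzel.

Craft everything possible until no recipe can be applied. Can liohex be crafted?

No

liohex would need fenyul, ashule, and lamyor (R2), but ashule is never obtained.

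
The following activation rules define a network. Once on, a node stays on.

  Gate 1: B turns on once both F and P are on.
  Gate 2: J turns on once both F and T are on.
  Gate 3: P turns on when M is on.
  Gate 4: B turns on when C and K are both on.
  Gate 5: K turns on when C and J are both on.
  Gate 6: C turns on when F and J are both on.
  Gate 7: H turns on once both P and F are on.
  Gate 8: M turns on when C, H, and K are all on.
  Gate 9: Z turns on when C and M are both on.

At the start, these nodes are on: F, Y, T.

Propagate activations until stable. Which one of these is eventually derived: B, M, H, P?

Gate 2: F and T on → J on.
Gate 6: F and J on → C on.
Gate 5: C and J on → K on.
Gate 4: C and K on → B on.
M would need C, H, and K (Gate 8), but H never turns on. H would need P and F (Gate 7), but P never turns on. P would need M (Gate 3), but M never turns on.

B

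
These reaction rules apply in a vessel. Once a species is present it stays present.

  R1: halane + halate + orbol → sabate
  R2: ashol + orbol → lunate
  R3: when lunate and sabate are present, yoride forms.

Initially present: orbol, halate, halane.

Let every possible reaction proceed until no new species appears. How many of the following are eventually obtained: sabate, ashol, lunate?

1

halane, halate, and orbol present → sabate forms (R1).
sabate: reached.
No rule produces ashol, and it is not given.
lunate would need ashol and orbol (R2), but ashol never forms.
Reached: sabate — 1 of the 3.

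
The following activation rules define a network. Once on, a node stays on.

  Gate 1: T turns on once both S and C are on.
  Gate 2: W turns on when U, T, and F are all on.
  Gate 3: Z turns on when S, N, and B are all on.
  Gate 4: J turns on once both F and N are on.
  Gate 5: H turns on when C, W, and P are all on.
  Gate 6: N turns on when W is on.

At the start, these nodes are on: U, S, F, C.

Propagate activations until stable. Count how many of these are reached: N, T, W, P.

Gate 1: S and C on → T on.
Gate 2: U, T, and F on → W on.
W is on, so N turns on (Gate 6).
N: reached.
T: reached.
W: reached.
No rule produces P, and it is not given.
Reached: N, T, and W — 3 of the 4.

3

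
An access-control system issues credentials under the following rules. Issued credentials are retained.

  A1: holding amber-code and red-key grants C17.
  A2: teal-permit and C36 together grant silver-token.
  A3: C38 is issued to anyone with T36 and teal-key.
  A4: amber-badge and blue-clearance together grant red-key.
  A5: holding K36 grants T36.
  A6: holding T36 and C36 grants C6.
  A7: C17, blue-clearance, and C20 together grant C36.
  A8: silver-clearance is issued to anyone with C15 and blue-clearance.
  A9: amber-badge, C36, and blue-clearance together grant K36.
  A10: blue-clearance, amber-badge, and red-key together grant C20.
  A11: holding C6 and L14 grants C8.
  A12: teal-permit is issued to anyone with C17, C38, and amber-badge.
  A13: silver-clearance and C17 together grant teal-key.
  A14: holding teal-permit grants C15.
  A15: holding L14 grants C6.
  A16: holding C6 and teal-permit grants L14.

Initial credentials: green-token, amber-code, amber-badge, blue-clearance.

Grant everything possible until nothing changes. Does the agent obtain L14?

L14 would need C6 and teal-permit (A16), but teal-permit is never granted.

No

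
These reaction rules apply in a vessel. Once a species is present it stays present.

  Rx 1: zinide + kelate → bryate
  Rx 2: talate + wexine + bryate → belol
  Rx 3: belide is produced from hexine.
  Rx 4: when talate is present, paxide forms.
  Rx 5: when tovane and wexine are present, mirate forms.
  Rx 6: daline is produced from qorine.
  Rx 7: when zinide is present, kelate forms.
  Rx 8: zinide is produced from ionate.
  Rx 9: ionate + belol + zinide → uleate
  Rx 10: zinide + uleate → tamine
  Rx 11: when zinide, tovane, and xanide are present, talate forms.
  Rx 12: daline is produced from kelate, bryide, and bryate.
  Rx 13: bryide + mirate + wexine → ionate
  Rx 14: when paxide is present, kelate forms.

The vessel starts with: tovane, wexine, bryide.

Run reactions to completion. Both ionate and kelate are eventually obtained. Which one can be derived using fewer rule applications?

ionate: tovane and wexine present → mirate forms (Rx 5). bryide, mirate, and wexine present → ionate forms (Rx 13). [2 rule applications]
kelate: tovane and wexine present → mirate forms (Rx 5). bryide, mirate, and wexine present → ionate forms (Rx 13). ionate present → zinide forms (Rx 8). zinide present → kelate forms (Rx 7). [4 rule applications]
ionate needs fewer.

ionate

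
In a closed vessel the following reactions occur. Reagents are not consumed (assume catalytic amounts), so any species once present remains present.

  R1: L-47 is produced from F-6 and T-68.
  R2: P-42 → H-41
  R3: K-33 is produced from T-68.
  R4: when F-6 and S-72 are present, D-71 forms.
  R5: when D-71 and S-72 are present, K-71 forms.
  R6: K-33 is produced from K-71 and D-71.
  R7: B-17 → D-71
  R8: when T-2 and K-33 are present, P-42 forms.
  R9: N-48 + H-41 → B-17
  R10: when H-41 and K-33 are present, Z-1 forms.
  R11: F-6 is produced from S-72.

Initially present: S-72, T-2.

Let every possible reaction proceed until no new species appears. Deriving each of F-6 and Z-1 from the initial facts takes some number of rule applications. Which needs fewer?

F-6: S-72 present → F-6 forms (R11). [1 rule application]
Z-1: S-72 present → F-6 forms (R11). F-6 and S-72 present → D-71 forms (R4). D-71 and S-72 present → K-71 forms (R5). K-71 and D-71 present → K-33 forms (R6). T-2 and K-33 present → P-42 forms (R8). P-42 present → H-41 forms (R2). H-41 and K-33 present → Z-1 forms (R10). [7 rule applications]
F-6 needs fewer.

F-6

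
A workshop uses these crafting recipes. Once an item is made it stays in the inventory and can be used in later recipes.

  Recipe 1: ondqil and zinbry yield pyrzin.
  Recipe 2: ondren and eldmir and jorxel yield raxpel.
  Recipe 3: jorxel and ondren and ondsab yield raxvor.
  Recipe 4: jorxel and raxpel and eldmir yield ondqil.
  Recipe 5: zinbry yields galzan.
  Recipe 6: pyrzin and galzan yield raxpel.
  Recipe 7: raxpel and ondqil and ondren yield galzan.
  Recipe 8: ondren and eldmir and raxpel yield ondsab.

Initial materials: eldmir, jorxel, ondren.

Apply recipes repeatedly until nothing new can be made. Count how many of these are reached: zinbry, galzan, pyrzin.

1

Using Recipe 2, ondren, eldmir, and jorxel make raxpel.
Using Recipe 4, jorxel, raxpel, and eldmir make ondqil.
Using Recipe 7, raxpel, ondqil, and ondren make galzan.
No rule produces zinbry, and it is not given.
galzan: reached.
pyrzin would need ondqil and zinbry (Recipe 1), but zinbry is never obtained.
Reached: galzan — 1 of the 3.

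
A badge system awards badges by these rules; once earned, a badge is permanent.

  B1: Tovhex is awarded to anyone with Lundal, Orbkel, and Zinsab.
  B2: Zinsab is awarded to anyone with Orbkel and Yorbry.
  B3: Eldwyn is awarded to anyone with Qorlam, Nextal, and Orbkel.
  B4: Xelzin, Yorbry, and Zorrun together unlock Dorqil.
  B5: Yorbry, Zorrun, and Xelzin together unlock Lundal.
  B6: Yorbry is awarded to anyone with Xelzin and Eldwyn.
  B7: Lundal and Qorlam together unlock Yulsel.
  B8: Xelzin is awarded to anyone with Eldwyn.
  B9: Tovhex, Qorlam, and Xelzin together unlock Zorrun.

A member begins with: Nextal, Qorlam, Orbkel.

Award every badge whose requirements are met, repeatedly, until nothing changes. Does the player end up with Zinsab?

Yes

With Qorlam, Nextal, and Orbkel, Eldwyn is earned (B3).
With Eldwyn, Xelzin is earned (B8).
With Xelzin and Eldwyn, Yorbry is earned (B6).
With Orbkel and Yorbry, Zinsab is earned (B2).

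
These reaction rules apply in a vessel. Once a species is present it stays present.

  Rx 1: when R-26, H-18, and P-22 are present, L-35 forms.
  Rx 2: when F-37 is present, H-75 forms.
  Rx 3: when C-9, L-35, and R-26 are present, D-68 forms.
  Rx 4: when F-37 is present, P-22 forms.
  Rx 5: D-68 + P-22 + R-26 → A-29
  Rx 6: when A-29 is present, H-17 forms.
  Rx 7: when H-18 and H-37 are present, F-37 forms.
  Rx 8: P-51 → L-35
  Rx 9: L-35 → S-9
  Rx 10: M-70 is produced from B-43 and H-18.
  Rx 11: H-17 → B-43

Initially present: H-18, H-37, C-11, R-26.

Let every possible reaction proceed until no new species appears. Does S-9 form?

H-18 and H-37 present → F-37 forms (Rx 7).
F-37 present → P-22 forms (Rx 4).
R-26, H-18, and P-22 present → L-35 forms (Rx 1).
L-35 present → S-9 forms (Rx 9).

Yes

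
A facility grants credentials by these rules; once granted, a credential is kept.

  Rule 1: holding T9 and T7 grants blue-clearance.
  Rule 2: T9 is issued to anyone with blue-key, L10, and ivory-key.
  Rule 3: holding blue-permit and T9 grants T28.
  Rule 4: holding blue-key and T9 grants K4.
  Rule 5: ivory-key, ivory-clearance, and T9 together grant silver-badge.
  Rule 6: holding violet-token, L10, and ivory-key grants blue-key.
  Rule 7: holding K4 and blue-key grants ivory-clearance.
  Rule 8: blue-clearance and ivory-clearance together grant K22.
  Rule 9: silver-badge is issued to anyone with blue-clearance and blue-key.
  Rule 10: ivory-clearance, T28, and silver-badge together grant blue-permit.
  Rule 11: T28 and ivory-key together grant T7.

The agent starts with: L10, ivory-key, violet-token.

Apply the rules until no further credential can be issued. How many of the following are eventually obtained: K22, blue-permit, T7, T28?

0

K22 would need blue-clearance and ivory-clearance (Rule 8), but blue-clearance is never granted.
blue-permit would need ivory-clearance, T28, and silver-badge (Rule 10), but T28 is never granted.
T7 would need T28 and ivory-key (Rule 11), but T28 is never granted.
T28 would need blue-permit and T9 (Rule 3), but blue-permit is never granted.
None of the 4 are reached.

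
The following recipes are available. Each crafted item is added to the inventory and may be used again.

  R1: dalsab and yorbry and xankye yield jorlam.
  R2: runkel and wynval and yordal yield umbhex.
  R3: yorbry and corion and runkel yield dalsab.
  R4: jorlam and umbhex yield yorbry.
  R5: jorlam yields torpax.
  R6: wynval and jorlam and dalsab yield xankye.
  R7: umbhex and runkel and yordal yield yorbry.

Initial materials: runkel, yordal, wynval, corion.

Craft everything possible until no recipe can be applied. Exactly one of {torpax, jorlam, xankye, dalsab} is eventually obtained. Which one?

runkel and wynval and yordal → umbhex (R2).
umbhex and runkel and yordal → yorbry (R7).
Using R3, yorbry, corion, and runkel make dalsab.
torpax would need jorlam (R5), but jorlam is never obtained. xankye would need wynval, jorlam, and dalsab (R6), but jorlam is never obtained. jorlam would need dalsab, yorbry, and xankye (R1), but xankye is never obtained.

dalsab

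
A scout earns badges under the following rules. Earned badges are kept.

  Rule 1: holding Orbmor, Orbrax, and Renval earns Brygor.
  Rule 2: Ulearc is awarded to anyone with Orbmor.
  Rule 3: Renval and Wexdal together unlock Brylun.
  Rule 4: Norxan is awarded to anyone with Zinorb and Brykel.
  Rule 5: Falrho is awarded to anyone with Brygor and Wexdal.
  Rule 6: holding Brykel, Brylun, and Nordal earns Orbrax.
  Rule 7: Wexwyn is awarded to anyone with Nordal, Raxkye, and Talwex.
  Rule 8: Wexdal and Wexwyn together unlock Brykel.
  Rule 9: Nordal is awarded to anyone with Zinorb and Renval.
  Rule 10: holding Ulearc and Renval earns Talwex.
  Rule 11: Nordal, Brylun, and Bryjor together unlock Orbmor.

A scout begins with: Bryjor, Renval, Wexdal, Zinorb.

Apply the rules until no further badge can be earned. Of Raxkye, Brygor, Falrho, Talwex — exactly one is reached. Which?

Talwex

With Zinorb and Renval, Nordal is earned (Rule 9).
With Renval and Wexdal, Brylun is earned (Rule 3).
With Nordal, Brylun, and Bryjor, Orbmor is earned (Rule 11).
With Orbmor, Ulearc is earned (Rule 2).
With Ulearc and Renval, Talwex is earned (Rule 10).
Brygor would need Orbmor, Orbrax, and Renval (Rule 1), but Orbrax is never earned. No rule produces Raxkye, and it is not given. Falrho would need Brygor and Wexdal (Rule 5), but Brygor is never earned.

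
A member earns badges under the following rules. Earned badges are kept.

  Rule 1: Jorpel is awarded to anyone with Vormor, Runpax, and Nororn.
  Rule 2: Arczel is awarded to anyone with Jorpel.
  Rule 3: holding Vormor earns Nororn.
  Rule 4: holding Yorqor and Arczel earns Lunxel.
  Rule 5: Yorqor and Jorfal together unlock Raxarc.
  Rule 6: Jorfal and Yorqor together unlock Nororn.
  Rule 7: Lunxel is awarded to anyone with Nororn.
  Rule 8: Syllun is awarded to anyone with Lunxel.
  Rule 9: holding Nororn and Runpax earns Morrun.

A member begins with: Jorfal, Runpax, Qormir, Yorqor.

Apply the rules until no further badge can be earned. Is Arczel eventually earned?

No

Arczel would need Jorpel (Rule 2), but Jorpel is never earned.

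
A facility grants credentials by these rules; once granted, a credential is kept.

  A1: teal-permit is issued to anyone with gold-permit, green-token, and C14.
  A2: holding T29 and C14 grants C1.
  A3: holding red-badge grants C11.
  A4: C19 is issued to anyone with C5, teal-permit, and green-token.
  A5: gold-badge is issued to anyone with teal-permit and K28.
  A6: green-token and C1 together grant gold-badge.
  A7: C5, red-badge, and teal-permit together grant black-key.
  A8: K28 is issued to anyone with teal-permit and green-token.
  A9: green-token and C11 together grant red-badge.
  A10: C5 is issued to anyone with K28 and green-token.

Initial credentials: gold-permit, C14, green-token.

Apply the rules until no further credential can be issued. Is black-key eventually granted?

No

black-key would need C5, red-badge, and teal-permit (A7), but red-badge is never granted.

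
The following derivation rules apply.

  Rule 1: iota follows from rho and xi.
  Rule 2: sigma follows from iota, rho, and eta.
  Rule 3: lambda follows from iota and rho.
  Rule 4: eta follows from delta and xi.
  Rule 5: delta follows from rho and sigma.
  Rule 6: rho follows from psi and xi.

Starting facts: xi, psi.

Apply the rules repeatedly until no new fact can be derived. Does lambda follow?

Yes

From psi and xi, Rule 6 gives rho.
rho and xi hold, so iota follows (Rule 1).
iota and rho hold, so lambda follows (Rule 3).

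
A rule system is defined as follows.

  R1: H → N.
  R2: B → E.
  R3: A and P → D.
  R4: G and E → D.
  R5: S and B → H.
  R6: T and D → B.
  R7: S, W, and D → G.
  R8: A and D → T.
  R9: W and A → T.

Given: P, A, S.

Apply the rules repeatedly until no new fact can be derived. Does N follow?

Yes

A and P hold, so D follows (R3).
From A and D, R8 gives T.
From T and D, R6 gives B.
From S and B, R5 gives H.
H holds, so N follows (R1).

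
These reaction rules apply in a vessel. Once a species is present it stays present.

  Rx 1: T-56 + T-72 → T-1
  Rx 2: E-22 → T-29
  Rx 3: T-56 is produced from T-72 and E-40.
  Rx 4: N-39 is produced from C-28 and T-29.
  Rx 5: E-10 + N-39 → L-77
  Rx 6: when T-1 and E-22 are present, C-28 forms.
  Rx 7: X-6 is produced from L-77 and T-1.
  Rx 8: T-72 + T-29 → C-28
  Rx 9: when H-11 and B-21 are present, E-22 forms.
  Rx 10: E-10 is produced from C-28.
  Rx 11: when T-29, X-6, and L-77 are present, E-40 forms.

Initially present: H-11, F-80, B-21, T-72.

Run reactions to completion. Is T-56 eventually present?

T-56 would need T-72 and E-40 (Rx 3), but E-40 never forms.

No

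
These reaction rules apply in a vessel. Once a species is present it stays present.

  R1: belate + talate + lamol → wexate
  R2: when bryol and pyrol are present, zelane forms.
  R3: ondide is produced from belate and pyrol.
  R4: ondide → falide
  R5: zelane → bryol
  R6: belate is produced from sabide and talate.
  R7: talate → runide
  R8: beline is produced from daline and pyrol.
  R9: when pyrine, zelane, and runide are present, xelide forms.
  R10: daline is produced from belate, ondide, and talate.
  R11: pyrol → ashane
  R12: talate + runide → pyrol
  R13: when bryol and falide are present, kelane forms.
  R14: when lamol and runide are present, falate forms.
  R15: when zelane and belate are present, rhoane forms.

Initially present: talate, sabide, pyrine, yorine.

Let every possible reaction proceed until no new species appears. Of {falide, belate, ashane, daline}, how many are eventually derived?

4

sabide and talate present → belate forms (R6).
talate present → runide forms (R7).
talate and runide present → pyrol forms (R12).
belate and pyrol present → ondide forms (R3).
pyrol present → ashane forms (R11).
ondide present → falide forms (R4).
belate, ondide, and talate present → daline forms (R10).
falide: reached.
belate: reached.
ashane: reached.
daline: reached.
All 4 are reached.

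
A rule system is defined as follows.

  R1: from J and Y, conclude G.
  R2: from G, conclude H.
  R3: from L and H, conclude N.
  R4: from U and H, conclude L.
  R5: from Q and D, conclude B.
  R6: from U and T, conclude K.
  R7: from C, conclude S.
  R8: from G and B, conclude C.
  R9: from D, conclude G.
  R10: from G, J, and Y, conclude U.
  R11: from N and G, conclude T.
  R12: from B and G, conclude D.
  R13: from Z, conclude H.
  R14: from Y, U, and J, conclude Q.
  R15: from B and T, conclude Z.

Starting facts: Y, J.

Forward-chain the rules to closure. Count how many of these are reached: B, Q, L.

From J and Y, R1 gives G.
G, J, and Y hold, so U follows (R10).
G holds, so H follows (R2).
From Y, U, and J, R14 gives Q.
U and H hold, so L follows (R4).
B would need Q and D (R5), but D is never established.
Q: reached.
L: reached.
Reached: Q and L — 2 of the 3.

2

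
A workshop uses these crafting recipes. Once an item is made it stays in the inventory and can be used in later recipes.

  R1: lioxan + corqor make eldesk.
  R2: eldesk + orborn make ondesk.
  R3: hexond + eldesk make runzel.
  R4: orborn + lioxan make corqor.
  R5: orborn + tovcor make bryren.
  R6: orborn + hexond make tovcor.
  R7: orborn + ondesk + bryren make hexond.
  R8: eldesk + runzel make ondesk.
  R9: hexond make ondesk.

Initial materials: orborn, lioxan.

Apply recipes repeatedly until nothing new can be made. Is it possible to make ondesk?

Yes

Using R4, orborn and lioxan make corqor.
Using R1, lioxan and corqor make eldesk.
eldesk + orborn → ondesk (R2).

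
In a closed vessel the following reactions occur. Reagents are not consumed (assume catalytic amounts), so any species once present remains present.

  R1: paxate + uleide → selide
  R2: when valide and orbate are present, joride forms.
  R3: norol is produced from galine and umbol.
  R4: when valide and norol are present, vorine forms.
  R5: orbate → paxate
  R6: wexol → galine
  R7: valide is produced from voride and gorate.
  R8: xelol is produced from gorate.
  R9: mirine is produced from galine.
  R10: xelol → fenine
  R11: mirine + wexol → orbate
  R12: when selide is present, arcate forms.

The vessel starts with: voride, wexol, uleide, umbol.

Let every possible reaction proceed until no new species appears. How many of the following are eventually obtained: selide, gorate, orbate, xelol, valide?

wexol present → galine forms (R6).
galine present → mirine forms (R9).
mirine and wexol present → orbate forms (R11).
orbate present → paxate forms (R5).
paxate and uleide present → selide forms (R1).
selide: reached.
No rule produces gorate, and it is not given.
orbate: reached.
xelol would need gorate (R8), but gorate never forms.
valide would need voride and gorate (R7), but gorate never forms.
Reached: selide and orbate — 2 of the 5.

2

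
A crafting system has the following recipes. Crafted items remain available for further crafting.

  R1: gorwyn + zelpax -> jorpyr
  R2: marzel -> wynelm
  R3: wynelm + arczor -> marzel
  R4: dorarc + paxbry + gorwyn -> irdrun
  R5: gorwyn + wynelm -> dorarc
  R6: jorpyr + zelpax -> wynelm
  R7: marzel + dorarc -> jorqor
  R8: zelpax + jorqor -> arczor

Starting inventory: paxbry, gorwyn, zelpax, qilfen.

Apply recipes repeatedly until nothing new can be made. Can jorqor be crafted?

jorqor would need marzel and dorarc (R7), but marzel is never obtained.

No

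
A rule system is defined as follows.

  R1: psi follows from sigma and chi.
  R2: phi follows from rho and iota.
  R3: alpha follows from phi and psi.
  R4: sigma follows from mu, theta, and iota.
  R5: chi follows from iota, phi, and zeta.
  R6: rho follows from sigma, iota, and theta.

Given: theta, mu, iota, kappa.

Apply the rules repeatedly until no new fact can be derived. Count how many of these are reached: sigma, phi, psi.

From mu, theta, and iota, R4 gives sigma.
From sigma, iota, and theta, R6 gives rho.
rho and iota hold, so phi follows (R2).
sigma: reached.
phi: reached.
psi would need sigma and chi (R1), but chi is never established.
Reached: sigma and phi — 2 of the 3.

2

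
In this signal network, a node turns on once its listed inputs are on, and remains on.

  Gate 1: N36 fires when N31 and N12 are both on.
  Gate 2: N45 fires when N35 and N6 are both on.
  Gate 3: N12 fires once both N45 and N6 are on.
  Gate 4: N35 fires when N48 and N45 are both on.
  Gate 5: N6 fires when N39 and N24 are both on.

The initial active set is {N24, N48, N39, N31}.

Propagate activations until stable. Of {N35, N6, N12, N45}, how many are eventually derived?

1

Gate 5: N39 and N24 on → N6 on.
N35 would need N48 and N45 (Gate 4), but N45 never turns on.
N6: reached.
N12 would need N45 and N6 (Gate 3), but N45 never turns on.
N45 would need N35 and N6 (Gate 2), but N35 never turns on.
Reached: N6 — 1 of the 4.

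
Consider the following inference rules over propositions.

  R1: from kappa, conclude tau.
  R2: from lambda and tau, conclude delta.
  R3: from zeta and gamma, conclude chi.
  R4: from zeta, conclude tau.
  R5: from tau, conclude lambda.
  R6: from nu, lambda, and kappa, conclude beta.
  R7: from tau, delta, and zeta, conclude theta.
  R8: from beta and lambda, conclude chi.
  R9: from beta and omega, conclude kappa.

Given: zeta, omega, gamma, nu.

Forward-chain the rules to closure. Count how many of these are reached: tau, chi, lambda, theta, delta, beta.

From zeta and gamma, R3 gives chi.
zeta holds, so tau follows (R4).
From tau, R5 gives lambda.
From lambda and tau, R2 gives delta.
tau, delta, and zeta hold, so theta follows (R7).
tau: reached.
chi: reached.
lambda: reached.
theta: reached.
delta: reached.
beta would need nu, lambda, and kappa (R6), but kappa is never established.
Reached: tau, chi, lambda, theta, and delta — 5 of the 6.

5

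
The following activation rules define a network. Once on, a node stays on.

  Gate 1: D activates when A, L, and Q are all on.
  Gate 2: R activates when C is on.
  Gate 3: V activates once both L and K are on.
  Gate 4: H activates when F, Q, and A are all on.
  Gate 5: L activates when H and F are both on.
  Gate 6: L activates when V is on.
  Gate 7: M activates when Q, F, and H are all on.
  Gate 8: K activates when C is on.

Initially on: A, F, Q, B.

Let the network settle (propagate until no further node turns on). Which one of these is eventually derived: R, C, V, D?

F, Q, and A are on, so H activates (Gate 4).
Gate 5: H and F on → L on.
Gate 1: A, L, and Q on → D on.
No rule produces C, and it is not given. R would need C (Gate 2), but C never turns on. V would need L and K (Gate 3), but K never turns on.

D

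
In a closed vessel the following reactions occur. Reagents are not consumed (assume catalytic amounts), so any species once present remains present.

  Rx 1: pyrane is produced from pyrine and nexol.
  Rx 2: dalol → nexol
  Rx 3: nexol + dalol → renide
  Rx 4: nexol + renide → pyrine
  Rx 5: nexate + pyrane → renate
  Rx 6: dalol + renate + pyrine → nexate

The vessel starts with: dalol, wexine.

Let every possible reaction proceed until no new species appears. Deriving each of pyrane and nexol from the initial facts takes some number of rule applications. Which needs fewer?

nexol: dalol present → nexol forms (Rx 2). [1 rule application]
pyrane: dalol present → nexol forms (Rx 2). nexol and dalol present → renide forms (Rx 3). nexol and renide present → pyrine forms (Rx 4). pyrine and nexol present → pyrane forms (Rx 1). [4 rule applications]
nexol needs fewer.

nexol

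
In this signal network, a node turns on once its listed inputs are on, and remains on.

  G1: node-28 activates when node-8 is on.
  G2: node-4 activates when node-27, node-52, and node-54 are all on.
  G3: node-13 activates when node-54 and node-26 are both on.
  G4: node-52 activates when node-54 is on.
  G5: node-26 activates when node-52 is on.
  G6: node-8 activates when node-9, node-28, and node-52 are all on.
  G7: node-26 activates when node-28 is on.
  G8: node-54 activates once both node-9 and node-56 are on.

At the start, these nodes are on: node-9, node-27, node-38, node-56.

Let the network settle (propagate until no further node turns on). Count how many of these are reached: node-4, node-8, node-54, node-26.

G8: node-9 and node-56 on → node-54 on.
G4: node-54 on → node-52 on.
G5: node-52 on → node-26 on.
node-27, node-52, and node-54 are on, so node-4 activates (G2).
node-4: reached.
node-8 would need node-9, node-28, and node-52 (G6), but node-28 never turns on.
node-54: reached.
node-26: reached.
Reached: node-4, node-54, and node-26 — 3 of the 4.

3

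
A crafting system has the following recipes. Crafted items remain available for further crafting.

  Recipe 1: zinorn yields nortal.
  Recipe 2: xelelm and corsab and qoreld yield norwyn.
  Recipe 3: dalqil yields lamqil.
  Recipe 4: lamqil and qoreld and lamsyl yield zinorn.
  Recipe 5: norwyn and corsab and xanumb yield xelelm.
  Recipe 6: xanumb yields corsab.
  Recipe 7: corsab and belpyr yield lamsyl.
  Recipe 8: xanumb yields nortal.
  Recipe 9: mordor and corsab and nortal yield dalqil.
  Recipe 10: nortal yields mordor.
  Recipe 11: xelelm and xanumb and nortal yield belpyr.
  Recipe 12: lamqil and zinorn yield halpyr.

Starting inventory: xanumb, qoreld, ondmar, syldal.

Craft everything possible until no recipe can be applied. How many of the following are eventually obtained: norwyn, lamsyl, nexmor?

norwyn would need xelelm, corsab, and qoreld (Recipe 2), but xelelm is never obtained.
lamsyl would need corsab and belpyr (Recipe 7), but belpyr is never obtained.
No rule produces nexmor, and it is not given.
None of the 3 are reached.

0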